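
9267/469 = 9267/469 = 19.76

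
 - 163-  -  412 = 249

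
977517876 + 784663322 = 1762181198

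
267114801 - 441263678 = - 174148877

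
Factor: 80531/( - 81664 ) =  - 7321/7424 = - 2^( - 8 ) * 29^( - 1)*7321^1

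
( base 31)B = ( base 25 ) b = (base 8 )13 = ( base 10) 11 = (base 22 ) B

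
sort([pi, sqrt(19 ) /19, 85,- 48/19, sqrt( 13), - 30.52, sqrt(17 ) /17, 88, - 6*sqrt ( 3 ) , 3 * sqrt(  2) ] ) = [ - 30.52, - 6*sqrt(3), - 48/19, sqrt(19 ) /19, sqrt (17 )/17, pi, sqrt(13 ),3*sqrt( 2 ),85, 88 ]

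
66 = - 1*(  -  66 ) 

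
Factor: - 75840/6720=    - 7^ ( - 1)*79^1 = - 79/7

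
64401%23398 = 17605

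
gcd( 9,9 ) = 9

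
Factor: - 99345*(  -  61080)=2^3*3^2*5^2*37^1*179^1*509^1 =6067992600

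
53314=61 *874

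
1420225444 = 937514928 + 482710516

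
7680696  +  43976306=51657002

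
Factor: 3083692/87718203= 2^2 * 3^(-2)*41^1*79^( - 1 )*18803^1 * 123373^( - 1) 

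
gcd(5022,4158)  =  54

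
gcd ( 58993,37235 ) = 11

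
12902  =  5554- - 7348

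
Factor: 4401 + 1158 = 5559 = 3^1*17^1*109^1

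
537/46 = 537/46 = 11.67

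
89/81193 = 89/81193=0.00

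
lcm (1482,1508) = 85956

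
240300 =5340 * 45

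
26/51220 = 1/1970 = 0.00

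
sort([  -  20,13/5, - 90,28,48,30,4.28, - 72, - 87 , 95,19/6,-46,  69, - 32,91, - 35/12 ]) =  [ - 90, - 87, - 72, - 46,  -  32,-20, - 35/12,13/5, 19/6,4.28,  28,30,48,69,91,95]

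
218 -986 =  - 768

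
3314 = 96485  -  93171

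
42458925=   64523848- 22064923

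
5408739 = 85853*63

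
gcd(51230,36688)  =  2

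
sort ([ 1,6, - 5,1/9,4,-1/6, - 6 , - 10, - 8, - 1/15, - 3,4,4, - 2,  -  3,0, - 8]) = [ - 10, - 8, -8, - 6, - 5, - 3, - 3, - 2, - 1/6,- 1/15,0, 1/9,1,4,4,4, 6]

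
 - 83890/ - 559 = 150 + 40/559= 150.07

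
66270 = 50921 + 15349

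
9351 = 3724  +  5627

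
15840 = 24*660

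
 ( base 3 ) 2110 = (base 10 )66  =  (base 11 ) 60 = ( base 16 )42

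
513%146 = 75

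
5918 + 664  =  6582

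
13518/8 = 1689 + 3/4 = 1689.75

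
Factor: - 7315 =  - 5^1*7^1*11^1*19^1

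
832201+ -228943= 603258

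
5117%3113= 2004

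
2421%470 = 71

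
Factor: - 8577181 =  - 8577181^1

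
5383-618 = 4765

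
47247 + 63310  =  110557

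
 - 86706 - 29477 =-116183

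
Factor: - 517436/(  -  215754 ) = 2^1*3^( - 1 ) * 7^( - 1)*11^( - 1 )*277^1 = 554/231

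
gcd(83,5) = 1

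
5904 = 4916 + 988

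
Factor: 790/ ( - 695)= - 158/139 = -2^1*79^1*139^ ( - 1 )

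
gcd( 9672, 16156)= 4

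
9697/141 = 68 + 109/141 = 68.77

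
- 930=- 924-6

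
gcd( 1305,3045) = 435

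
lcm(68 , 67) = 4556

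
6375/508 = 12 + 279/508  =  12.55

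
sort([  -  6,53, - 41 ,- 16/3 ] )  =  [ - 41, - 6, - 16/3,53 ]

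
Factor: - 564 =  - 2^2*3^1*47^1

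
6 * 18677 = 112062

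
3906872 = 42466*92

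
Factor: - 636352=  - 2^6 * 61^1 *163^1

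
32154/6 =5359 =5359.00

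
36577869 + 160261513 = 196839382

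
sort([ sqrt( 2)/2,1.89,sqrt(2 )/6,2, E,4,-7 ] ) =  [ - 7,  sqrt(2)/6,sqrt( 2 ) /2, 1.89,2,E,4]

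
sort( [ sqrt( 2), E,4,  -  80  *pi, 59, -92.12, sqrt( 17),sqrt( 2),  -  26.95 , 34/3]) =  [ - 80*pi, - 92.12 , - 26.95 , sqrt (2),sqrt(2),E,4,sqrt(17 ),34/3,59 ] 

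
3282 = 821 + 2461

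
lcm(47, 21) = 987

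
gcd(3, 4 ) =1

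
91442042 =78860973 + 12581069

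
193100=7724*25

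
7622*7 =53354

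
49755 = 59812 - 10057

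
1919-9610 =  - 7691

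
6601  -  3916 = 2685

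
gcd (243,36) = 9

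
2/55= 2/55 = 0.04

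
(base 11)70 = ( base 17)49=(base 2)1001101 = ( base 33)2b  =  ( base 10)77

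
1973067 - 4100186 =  - 2127119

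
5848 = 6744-896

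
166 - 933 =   -  767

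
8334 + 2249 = 10583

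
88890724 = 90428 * 983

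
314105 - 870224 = - 556119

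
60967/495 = 123  +  82/495 = 123.17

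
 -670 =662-1332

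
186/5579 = 186/5579 = 0.03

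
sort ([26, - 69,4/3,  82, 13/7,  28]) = [ - 69,4/3,13/7,26, 28, 82 ]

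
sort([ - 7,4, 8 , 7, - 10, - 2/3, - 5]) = [-10  ,-7,-5, - 2/3,4,7, 8]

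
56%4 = 0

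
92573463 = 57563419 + 35010044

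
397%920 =397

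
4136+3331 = 7467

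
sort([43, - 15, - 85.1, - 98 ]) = [ - 98, - 85.1,-15,43]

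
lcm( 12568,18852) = 37704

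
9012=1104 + 7908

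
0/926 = 0 = 0.00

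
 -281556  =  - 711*396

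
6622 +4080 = 10702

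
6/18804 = 1/3134 = 0.00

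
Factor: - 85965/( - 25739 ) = 3^1*5^1*7^(-1)*11^1*521^1 * 3677^ ( - 1) 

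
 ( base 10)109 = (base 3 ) 11001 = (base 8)155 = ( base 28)3p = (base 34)37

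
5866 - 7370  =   - 1504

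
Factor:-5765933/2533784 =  - 2^( - 3 )*11^(-1 )*28793^( - 1 ) * 5765933^1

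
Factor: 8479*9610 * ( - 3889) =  - 316888125910 = - 2^1*5^1*31^2*61^1 * 139^1*3889^1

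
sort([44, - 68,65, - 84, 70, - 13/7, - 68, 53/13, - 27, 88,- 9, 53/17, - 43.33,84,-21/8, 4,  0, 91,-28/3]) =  [ - 84 ,- 68, - 68 , - 43.33, - 27, - 28/3,-9, - 21/8, - 13/7,0, 53/17, 4, 53/13, 44, 65,70, 84, 88, 91 ]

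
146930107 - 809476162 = - 662546055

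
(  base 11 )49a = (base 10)593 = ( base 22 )14L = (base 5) 4333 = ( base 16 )251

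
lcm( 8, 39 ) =312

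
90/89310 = 3/2977 = 0.00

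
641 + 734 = 1375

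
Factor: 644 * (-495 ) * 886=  - 2^3  *3^2*5^1*7^1*11^1*23^1*443^1  =  - 282439080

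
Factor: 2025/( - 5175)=-3^2 * 23^( - 1) =-9/23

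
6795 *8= 54360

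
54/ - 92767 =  - 54/92767 = -0.00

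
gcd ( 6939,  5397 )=771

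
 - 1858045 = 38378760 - 40236805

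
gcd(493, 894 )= 1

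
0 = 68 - 68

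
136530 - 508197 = -371667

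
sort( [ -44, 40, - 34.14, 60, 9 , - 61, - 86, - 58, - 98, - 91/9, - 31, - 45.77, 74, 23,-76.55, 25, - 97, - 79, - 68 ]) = [ - 98,- 97, - 86, - 79,- 76.55, - 68,-61, - 58,  -  45.77 , - 44 , - 34.14, - 31, - 91/9, 9,23,  25, 40, 60, 74]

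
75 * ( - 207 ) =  - 15525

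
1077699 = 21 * 51319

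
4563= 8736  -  4173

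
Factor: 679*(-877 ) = -7^1*97^1*877^1= -595483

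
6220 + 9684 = 15904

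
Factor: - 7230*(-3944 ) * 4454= 127006344480 = 2^5*3^1*5^1*17^2*29^1*131^1*241^1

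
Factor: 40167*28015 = 3^2*5^1*13^1*431^1*4463^1 = 1125278505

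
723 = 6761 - 6038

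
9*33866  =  304794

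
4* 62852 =251408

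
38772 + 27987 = 66759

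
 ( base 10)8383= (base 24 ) ed7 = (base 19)1444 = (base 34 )78J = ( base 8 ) 20277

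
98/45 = 98/45 = 2.18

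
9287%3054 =125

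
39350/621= 39350/621= 63.37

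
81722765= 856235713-774512948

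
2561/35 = 73+6/35 = 73.17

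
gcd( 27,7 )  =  1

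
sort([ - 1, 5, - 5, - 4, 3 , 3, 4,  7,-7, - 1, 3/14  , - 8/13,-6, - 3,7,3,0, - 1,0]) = [ - 7, - 6, - 5, - 4, - 3, - 1, - 1 ,-1, - 8/13,0,0,  3/14 , 3,3 , 3,  4,5, 7,7]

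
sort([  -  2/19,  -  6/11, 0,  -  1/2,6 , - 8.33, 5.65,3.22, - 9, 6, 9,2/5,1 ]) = [ - 9, - 8.33, - 6/11 , - 1/2 , - 2/19, 0,2/5,1,3.22, 5.65, 6, 6,9]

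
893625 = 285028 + 608597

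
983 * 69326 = 68147458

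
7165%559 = 457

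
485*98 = 47530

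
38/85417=38/85417 = 0.00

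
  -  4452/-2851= 1 + 1601/2851 = 1.56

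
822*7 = 5754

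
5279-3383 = 1896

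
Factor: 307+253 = 560 =2^4*5^1 *7^1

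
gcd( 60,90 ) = 30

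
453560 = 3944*115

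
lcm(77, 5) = 385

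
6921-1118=5803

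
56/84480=7/10560 = 0.00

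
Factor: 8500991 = 239^1*35569^1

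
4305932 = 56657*76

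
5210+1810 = 7020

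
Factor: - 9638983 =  - 17^1*566999^1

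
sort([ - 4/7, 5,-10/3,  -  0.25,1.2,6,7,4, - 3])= [ -10/3,-3,-4/7, - 0.25,1.2, 4,  5, 6,7 ] 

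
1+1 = 2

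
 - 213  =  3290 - 3503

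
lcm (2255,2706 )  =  13530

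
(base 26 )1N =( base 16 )31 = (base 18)2D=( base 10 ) 49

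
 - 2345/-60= 39 + 1/12 = 39.08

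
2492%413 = 14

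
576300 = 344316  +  231984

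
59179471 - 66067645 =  -6888174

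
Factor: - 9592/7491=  - 872/681=-  2^3* 3^ ( - 1 )*109^1*227^( - 1)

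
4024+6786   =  10810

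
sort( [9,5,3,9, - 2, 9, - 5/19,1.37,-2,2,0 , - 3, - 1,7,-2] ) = [ -3, -2, - 2, - 2, - 1, - 5/19, 0, 1.37, 2,3 , 5,7 , 9,9  ,  9 ]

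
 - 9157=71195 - 80352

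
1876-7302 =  - 5426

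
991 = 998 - 7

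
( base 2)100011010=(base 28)A2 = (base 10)282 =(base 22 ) ci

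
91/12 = 91/12 = 7.58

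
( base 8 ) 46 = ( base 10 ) 38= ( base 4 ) 212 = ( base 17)24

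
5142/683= 5142/683= 7.53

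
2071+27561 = 29632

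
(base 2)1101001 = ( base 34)33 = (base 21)50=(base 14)77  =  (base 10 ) 105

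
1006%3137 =1006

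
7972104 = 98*81348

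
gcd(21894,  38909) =41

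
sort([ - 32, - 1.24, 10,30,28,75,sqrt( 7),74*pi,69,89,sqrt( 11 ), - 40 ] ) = [ - 40,  -  32,-1.24,sqrt( 7 ),sqrt( 11),10, 28,30 , 69,75,89 , 74*pi ] 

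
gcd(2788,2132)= 164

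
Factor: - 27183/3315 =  -41/5 = -5^( - 1 )*41^1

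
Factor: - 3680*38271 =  - 140837280=- 2^5*3^1*5^1 * 23^1*12757^1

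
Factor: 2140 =2^2*5^1*107^1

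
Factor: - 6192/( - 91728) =7^ ( - 2)*13^(  -  1 )*43^1 = 43/637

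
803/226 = 3 + 125/226 = 3.55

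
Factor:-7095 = - 3^1*5^1 * 11^1*43^1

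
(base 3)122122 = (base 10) 476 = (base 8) 734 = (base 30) fq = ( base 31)fb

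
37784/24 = 4723/3 = 1574.33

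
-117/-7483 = 117/7483 = 0.02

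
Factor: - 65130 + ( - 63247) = -128377^1 = -128377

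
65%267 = 65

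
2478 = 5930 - 3452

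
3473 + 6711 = 10184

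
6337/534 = 6337/534 = 11.87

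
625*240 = 150000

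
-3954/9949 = -1 + 5995/9949 =- 0.40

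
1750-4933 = - 3183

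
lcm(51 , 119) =357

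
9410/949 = 9410/949= 9.92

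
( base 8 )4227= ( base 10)2199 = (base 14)b31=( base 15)9B9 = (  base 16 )897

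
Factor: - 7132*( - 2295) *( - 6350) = -103936419000 =- 2^3*3^3*5^3 * 17^1*127^1 * 1783^1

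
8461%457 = 235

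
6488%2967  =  554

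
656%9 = 8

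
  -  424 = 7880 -8304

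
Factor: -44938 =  - 2^1*22469^1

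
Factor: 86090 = 2^1*5^1 * 8609^1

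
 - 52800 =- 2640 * 20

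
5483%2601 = 281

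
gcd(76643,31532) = 1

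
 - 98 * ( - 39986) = 3918628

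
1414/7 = 202 = 202.00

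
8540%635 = 285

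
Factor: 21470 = 2^1*5^1*19^1*113^1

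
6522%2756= 1010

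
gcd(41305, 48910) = 5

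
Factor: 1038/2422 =3/7=3^1 * 7^(  -  1 )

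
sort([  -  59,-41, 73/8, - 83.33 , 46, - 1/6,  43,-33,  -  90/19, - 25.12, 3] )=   [ - 83.33, - 59,-41, - 33, - 25.12 , - 90/19 , - 1/6, 3, 73/8, 43, 46]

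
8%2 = 0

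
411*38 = 15618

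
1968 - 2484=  - 516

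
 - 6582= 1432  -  8014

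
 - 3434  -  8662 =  - 12096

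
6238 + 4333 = 10571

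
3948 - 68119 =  - 64171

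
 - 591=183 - 774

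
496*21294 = 10561824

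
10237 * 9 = 92133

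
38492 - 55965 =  - 17473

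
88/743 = 88/743 = 0.12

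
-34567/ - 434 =79  +  281/434 =79.65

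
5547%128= 43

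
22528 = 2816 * 8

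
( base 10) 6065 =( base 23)BAG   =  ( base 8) 13661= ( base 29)764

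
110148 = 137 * 804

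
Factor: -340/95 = -2^2*17^1 * 19^ ( - 1 ) = -68/19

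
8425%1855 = 1005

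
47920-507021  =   -459101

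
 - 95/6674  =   - 1  +  6579/6674 = -  0.01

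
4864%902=354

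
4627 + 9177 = 13804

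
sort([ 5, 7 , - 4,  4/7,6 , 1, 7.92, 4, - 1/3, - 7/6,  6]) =[ - 4,-7/6, - 1/3 , 4/7, 1, 4, 5, 6,6, 7,  7.92]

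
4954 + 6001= 10955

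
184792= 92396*2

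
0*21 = 0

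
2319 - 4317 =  - 1998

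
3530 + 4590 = 8120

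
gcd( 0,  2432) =2432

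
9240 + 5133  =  14373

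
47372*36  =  1705392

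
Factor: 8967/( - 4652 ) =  - 2^(- 2)*3^1*7^2 * 61^1*1163^( - 1 ) 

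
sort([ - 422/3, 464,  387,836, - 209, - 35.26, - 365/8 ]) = [-209, - 422/3,-365/8,  -  35.26,387  ,  464 , 836]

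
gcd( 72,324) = 36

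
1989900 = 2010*990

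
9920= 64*155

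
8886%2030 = 766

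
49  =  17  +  32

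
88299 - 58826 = 29473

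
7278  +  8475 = 15753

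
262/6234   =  131/3117  =  0.04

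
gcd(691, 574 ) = 1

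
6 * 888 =5328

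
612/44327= 612/44327 =0.01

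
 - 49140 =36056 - 85196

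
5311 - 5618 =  - 307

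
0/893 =0 = 0.00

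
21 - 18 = 3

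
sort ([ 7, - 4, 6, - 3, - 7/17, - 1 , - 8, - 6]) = [ - 8, - 6, - 4, - 3, - 1, - 7/17, 6, 7 ]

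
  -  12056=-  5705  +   - 6351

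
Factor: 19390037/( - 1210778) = -2^( - 1 )*73^( - 1 )*313^1*8293^(-1) *61949^1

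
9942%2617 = 2091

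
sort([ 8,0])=[ 0,8]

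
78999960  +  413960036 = 492959996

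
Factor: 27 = 3^3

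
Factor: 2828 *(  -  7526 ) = -2^3*7^1 * 53^1*71^1*101^1 = - 21283528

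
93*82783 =7698819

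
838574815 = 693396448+145178367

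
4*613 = 2452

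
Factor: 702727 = 53^1*13259^1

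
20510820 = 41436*495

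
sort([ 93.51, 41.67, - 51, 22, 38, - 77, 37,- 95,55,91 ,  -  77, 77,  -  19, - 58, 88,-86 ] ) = [ - 95,- 86,  -  77, - 77, - 58, - 51,  -  19, 22, 37,38, 41.67, 55, 77,88, 91, 93.51 ] 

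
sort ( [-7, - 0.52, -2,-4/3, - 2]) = [-7,-2, - 2, - 4/3,-0.52] 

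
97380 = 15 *6492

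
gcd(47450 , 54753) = 1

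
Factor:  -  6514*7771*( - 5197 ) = 263073667918 = 2^1 * 19^1 * 409^1*3257^1 * 5197^1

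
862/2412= 431/1206=0.36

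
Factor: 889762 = 2^1*31^1*113^1*127^1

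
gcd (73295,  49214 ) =1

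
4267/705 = 4267/705 = 6.05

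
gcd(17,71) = 1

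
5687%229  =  191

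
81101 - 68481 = 12620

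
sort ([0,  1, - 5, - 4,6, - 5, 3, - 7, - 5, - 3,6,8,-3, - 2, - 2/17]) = [ - 7, - 5, - 5, - 5, -4, - 3, - 3,  -  2,-2/17,0,1, 3 , 6, 6,8 ]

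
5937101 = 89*66709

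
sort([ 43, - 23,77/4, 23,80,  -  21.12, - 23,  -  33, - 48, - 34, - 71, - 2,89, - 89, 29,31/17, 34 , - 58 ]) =[ - 89,- 71,-58, - 48, - 34,-33, - 23,- 23, - 21.12, - 2,31/17,77/4, 23,  29,34,43,80,89 ] 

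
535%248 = 39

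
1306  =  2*653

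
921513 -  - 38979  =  960492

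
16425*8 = 131400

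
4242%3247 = 995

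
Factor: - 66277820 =-2^2* 5^1*7^1 * 389^1*1217^1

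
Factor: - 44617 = - 44617^1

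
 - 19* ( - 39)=741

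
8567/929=9  +  206/929   =  9.22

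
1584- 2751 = -1167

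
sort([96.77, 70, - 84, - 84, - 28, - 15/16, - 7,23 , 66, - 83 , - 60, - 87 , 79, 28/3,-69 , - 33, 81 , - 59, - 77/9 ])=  [ - 87,  -  84, - 84 , - 83, - 69, - 60, - 59, - 33, - 28, - 77/9, - 7, - 15/16,28/3, 23, 66,  70, 79, 81, 96.77]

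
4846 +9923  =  14769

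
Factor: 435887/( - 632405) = -5^( - 1 )*401^1*1087^1*126481^( - 1 )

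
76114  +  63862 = 139976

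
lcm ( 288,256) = 2304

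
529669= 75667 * 7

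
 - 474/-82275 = 158/27425 = 0.01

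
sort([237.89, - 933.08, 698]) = [ - 933.08, 237.89, 698]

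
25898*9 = 233082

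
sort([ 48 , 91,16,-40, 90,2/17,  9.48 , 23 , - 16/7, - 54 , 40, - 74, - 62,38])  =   [ - 74, - 62, - 54, - 40, - 16/7, 2/17, 9.48, 16, 23,  38,40,48, 90 , 91]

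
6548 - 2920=3628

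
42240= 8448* 5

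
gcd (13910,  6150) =10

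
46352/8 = 5794 = 5794.00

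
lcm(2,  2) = 2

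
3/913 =3/913 = 0.00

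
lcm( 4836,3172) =294996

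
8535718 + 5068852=13604570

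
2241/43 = 2241/43 = 52.12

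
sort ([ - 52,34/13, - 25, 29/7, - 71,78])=[ - 71, - 52, - 25, 34/13, 29/7, 78]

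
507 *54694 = 27729858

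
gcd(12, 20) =4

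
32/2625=32/2625=0.01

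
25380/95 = 267 + 3/19 = 267.16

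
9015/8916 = 1 + 33/2972 = 1.01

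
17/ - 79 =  - 17/79   =  - 0.22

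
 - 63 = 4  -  67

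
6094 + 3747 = 9841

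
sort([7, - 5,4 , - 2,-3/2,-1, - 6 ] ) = [ - 6, - 5 ,-2, - 3/2, - 1,4, 7]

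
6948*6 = 41688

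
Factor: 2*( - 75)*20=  - 2^3*3^1*5^3 = - 3000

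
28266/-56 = -505+1/4 = - 504.75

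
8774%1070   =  214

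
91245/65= 1403 + 10/13=1403.77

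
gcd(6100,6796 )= 4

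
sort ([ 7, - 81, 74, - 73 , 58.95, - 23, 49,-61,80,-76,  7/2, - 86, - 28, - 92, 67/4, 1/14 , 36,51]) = [ - 92, - 86, - 81, - 76  , - 73, - 61,- 28, - 23,  1/14 , 7/2, 7, 67/4 , 36,49,51, 58.95, 74, 80]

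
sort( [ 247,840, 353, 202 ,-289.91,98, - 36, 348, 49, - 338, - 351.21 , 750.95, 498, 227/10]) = [  -  351.21,-338, - 289.91, - 36, 227/10, 49, 98,202, 247, 348, 353, 498, 750.95,840 ] 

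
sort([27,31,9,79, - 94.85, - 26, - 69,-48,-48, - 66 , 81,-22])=[ - 94.85 , - 69, - 66, - 48,-48, - 26,-22, 9,27,31 , 79, 81 ]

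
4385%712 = 113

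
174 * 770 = 133980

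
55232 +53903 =109135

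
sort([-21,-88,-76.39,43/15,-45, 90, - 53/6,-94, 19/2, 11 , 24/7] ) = [ -94, - 88, - 76.39,  -  45, - 21,  -  53/6, 43/15, 24/7, 19/2 , 11  ,  90 ] 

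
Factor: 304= 2^4*19^1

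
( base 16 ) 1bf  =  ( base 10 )447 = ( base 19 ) 14A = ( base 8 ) 677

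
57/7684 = 57/7684 = 0.01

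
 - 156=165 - 321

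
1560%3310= 1560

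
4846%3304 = 1542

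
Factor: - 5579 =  - 7^1*797^1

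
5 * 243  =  1215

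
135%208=135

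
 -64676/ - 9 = 64676/9  =  7186.22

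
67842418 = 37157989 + 30684429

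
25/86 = 25/86 = 0.29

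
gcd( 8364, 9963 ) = 123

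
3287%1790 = 1497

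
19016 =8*2377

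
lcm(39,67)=2613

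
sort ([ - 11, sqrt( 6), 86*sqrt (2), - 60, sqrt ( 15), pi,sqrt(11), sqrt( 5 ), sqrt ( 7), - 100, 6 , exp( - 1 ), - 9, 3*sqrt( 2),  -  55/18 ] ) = [ - 100,-60  , - 11,-9,-55/18,exp( - 1), sqrt( 5), sqrt( 6), sqrt ( 7 ), pi,sqrt(11),  sqrt( 15), 3 *sqrt( 2),6, 86* sqrt ( 2 )]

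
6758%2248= 14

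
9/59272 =9/59272 = 0.00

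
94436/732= 129+2/183 = 129.01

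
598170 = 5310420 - 4712250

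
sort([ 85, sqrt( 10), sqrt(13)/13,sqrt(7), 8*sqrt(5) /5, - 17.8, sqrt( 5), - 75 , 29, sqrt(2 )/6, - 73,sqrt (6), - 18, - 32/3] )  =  [ - 75, - 73, - 18, - 17.8,-32/3, sqrt(2) /6,sqrt(13)/13,sqrt( 5 ),sqrt ( 6 ), sqrt( 7 ),  sqrt( 10 ), 8*sqrt(5)/5, 29, 85 ] 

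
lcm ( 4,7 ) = 28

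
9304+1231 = 10535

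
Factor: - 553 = -7^1*79^1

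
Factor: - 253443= - 3^1*84481^1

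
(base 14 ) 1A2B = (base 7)16554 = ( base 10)4743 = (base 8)11207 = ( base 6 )33543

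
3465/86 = 3465/86= 40.29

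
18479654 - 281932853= - 263453199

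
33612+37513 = 71125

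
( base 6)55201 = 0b1110111010001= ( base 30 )8ed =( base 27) ACJ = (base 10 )7633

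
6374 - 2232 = 4142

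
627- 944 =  - 317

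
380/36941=380/36941= 0.01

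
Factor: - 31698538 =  - 2^1*15849269^1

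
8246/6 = 4123/3 = 1374.33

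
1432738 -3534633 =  - 2101895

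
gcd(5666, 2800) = 2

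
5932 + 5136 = 11068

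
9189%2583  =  1440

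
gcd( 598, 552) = 46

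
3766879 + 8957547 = 12724426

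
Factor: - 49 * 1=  - 49= - 7^2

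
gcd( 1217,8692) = 1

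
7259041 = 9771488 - 2512447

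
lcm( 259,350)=12950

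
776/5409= 776/5409=0.14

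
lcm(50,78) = 1950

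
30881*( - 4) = -123524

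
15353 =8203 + 7150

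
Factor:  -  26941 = -29^1*929^1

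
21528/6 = 3588 = 3588.00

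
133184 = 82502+50682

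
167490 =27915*6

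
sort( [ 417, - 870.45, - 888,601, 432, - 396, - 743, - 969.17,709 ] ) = [ - 969.17, - 888 , - 870.45, - 743,-396,  417, 432,601,709] 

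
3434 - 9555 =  - 6121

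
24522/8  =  3065 + 1/4=3065.25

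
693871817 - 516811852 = 177059965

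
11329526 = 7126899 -  -  4202627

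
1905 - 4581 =-2676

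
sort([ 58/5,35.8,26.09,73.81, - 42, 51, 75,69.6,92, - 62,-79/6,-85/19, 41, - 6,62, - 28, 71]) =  [ - 62,-42, - 28, - 79/6, - 6, - 85/19, 58/5,  26.09, 35.8, 41, 51, 62, 69.6,71,73.81, 75 , 92 ]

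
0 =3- 3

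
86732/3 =28910+ 2/3  =  28910.67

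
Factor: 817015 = 5^1*163403^1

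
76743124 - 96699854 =  -  19956730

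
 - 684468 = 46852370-47536838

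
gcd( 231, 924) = 231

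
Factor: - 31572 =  - 2^2*3^2*877^1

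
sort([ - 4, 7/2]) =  [ - 4,  7/2]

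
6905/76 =6905/76 = 90.86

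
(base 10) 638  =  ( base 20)1bi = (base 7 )1601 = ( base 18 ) 1H8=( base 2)1001111110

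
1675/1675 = 1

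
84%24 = 12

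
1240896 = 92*13488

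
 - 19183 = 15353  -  34536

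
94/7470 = 47/3735= 0.01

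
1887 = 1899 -12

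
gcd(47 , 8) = 1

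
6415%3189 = 37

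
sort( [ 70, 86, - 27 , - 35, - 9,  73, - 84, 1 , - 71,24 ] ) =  [ - 84, - 71, - 35, - 27, - 9,1,24,70,73 , 86]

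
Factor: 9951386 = 2^1*53^1*269^1*349^1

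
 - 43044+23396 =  - 19648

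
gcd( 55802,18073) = 1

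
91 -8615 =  - 8524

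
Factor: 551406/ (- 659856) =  - 91901/109976 = - 2^( - 3)*29^1*59^( - 1)*233^( - 1)* 3169^1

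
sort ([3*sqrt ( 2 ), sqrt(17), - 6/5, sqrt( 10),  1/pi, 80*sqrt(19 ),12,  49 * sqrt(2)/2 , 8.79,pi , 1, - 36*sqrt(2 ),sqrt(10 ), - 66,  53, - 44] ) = [ - 66,-36*sqrt( 2 ),-44, - 6/5, 1/pi, 1, pi,sqrt( 10 ) , sqrt(10), sqrt(17),3*sqrt(2) , 8.79 , 12 , 49*sqrt(2)/2,  53,80*sqrt(19)] 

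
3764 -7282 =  - 3518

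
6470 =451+6019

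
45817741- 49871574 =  - 4053833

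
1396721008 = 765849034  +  630871974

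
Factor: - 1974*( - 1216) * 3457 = 2^7*3^1*7^1*19^1*47^1*3457^1= 8298127488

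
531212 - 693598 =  - 162386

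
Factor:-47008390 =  - 2^1 *5^1*11^1 * 13^1*71^1*463^1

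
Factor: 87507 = 3^3*7^1*463^1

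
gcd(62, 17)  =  1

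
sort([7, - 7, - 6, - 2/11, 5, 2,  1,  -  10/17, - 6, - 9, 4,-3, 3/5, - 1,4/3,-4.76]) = [  -  9, - 7,  -  6, - 6, - 4.76, - 3, - 1, - 10/17  , - 2/11,3/5, 1, 4/3,2,4 , 5, 7]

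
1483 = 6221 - 4738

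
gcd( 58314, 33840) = 6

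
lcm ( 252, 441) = 1764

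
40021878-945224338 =-905202460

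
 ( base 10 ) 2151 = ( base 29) 2G5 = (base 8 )4147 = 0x867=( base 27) 2PI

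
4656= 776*6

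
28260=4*7065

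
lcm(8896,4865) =311360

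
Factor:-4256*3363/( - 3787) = 2^5*3^1*19^2*59^1 * 541^ (-1) = 2044704/541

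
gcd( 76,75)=1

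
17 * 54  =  918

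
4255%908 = 623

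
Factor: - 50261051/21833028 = -2^( - 2)*3^( - 2 )*7^(-2 ) * 12377^( - 1)*50261051^1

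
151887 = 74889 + 76998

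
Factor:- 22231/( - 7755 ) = 3^( - 1 ) * 5^(  -  1)*43^1 = 43/15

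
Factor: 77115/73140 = 97/92 = 2^(  -  2)*23^( - 1) * 97^1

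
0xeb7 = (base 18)BB5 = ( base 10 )3767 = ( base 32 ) 3ln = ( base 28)4MF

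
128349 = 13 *9873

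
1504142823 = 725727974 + 778414849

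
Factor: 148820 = 2^2*5^1* 7^1*1063^1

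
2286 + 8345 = 10631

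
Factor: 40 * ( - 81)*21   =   - 68040 = - 2^3*3^5*5^1*7^1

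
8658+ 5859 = 14517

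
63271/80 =63271/80 = 790.89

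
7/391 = 7/391  =  0.02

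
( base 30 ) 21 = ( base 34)1r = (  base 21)2j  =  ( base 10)61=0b111101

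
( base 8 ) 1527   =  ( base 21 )1JF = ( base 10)855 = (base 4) 31113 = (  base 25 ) 195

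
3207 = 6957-3750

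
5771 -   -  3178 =8949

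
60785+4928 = 65713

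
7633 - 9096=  - 1463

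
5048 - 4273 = 775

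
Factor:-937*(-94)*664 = 58483792 = 2^4 * 47^1 * 83^1*937^1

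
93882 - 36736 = 57146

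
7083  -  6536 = 547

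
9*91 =819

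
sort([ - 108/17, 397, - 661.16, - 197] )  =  [ - 661.16, - 197 , - 108/17, 397 ] 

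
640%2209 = 640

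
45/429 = 15/143 = 0.10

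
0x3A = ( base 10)58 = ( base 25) 28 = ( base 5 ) 213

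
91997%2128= 493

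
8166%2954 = 2258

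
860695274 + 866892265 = 1727587539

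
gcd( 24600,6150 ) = 6150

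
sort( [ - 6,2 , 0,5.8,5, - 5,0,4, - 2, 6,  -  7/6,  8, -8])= [ - 8, - 6, - 5, - 2, - 7/6,0,  0,2,  4,  5, 5.8 , 6,8]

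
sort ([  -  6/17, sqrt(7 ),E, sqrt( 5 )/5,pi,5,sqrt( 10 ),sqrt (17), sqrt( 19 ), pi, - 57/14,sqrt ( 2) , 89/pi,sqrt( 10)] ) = [ - 57/14, - 6/17, sqrt( 5)/5, sqrt( 2 ), sqrt( 7 ),E, pi, pi, sqrt( 10), sqrt( 10 ), sqrt( 17 ),sqrt( 19), 5, 89/pi ] 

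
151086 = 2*75543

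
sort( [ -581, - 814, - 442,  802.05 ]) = [ - 814 , -581 , - 442, 802.05 ] 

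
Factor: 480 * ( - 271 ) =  - 130080  =  - 2^5*3^1*5^1*271^1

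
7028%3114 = 800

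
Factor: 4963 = 7^1*709^1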